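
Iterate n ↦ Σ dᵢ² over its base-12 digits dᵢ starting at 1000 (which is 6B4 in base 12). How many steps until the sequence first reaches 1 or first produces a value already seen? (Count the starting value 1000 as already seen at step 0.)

1000 = (6,11,4)_12 → 173
173 = (1,2,5)_12 → 30
30 = (2,6)_12 → 40
40 = (3,4)_12 → 25
25 = (2,1)_12 → 5
5 = (5)_12 → 25  — 25 repeats.
That took 6 steps.

6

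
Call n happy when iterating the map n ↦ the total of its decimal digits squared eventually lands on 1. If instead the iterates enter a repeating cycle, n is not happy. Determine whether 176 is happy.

happy

176 → 1² + 7² + 6² = 86
86 → 8² + 6² = 100
100 → 1² + 0² + 0² = 1  — reached 1.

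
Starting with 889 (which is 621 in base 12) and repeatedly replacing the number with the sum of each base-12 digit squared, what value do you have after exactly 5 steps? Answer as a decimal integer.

164

889 = (6,2,1)_12 → 6² + 2² + 1² = 36 + 4 + 1 = 41
41 = (3,5)_12 → 3² + 5² = 9 + 25 = 34
34 = (2,10)_12 → 2² + 10² = 4 + 100 = 104
104 = (8,8)_12 → 8² + 8² = 64 + 64 = 128
128 = (10,8)_12 → 10² + 8² = 100 + 64 = 164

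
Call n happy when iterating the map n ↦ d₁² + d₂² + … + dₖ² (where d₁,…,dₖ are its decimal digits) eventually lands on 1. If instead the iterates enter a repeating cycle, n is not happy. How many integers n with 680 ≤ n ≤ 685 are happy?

2

680: 680 → 100 → 1  — happy
681: 681 → 101 → 2 → 4 → 16 → 37 → 58 → 89 → 145 → 42 → 20 → 4  — not happy
682: 682 → 104 → 17 → 50 → 25 → 29 → 85 → 89 → 145 → 42 → 20 → 4 → 16 → 37 → 58 → 89  — not happy
683: 683 → 109 → 82 → 68 → 100 → 1  — happy
684: 684 → 116 → 38 → 73 → 58 → 89 → 145 → 42 → 20 → 4 → 16 → 37 → 58  — not happy
685: 685 → 125 → 30 → 9 → 81 → 65 → 61 → 37 → 58 → 89 → 145 → 42 → 20 → 4 → 16 → 37  — not happy
happy: 680, 683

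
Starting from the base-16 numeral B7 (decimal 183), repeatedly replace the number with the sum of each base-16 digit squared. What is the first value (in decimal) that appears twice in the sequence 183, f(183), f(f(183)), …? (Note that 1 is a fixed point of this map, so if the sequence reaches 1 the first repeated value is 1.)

183 = (11,7)_16 → 170
170 = (10,10)_16 → 200
200 = (12,8)_16 → 208
208 = (13,0)_16 → 169
169 = (10,9)_16 → 181
181 = (11,5)_16 → 146
146 = (9,2)_16 → 85
85 = (5,5)_16 → 50
50 = (3,2)_16 → 13
13 = (13)_16 → 169  — 169 already appeared earlier.

169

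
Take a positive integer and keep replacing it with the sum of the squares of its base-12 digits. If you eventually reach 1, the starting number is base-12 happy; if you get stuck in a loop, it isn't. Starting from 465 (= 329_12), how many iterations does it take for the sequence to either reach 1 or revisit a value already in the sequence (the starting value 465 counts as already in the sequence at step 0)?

13

465 = (3,2,9)_12 → 94
94 = (7,10)_12 → 149
149 = (1,0,5)_12 → 26
26 = (2,2)_12 → 8
8 = (8)_12 → 64
64 = (5,4)_12 → 41
41 = (3,5)_12 → 34
34 = (2,10)_12 → 104
104 = (8,8)_12 → 128
128 = (10,8)_12 → 164
164 = (1,1,8)_12 → 66
66 = (5,6)_12 → 61
61 = (5,1)_12 → 26  — 26 repeats.
That took 13 steps.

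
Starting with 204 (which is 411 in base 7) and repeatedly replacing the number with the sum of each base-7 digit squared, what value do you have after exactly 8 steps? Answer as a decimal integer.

8

204 = (4,1,1)_7 → 4² + 1² + 1² = 16 + 1 + 1 = 18
18 = (2,4)_7 → 2² + 4² = 4 + 16 = 20
20 = (2,6)_7 → 2² + 6² = 4 + 36 = 40
40 = (5,5)_7 → 5² + 5² = 25 + 25 = 50
50 = (1,0,1)_7 → 1² + 0² + 1² = 1 + 0 + 1 = 2
2 = (2)_7 → 2² = 4
4 = (4)_7 → 4² = 16
16 = (2,2)_7 → 2² + 2² = 4 + 4 = 8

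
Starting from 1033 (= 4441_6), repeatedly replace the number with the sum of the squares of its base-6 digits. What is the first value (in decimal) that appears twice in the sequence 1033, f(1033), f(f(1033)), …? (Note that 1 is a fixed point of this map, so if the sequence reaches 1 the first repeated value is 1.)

1

1033 = (4,4,4,1)_6 → 49
49 = (1,2,1)_6 → 6
6 = (1,0)_6 → 1  — reached the fixed point 1.
1 → 1, so 1 is the first repeated value.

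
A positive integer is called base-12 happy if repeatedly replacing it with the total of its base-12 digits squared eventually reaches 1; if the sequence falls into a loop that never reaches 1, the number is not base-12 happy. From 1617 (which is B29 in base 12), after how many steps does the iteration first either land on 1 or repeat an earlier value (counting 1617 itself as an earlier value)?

6

1617 = (11,2,9)_12 → 11² + 2² + 9² = 206
206 = (1,5,2)_12 → 1² + 5² + 2² = 30
30 = (2,6)_12 → 2² + 6² = 40
40 = (3,4)_12 → 3² + 4² = 25
25 = (2,1)_12 → 2² + 1² = 5
5 = (5)_12 → 5² = 25  — 25 repeats.
That took 6 steps.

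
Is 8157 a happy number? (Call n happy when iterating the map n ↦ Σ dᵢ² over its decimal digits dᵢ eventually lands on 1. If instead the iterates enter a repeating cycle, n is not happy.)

8157 → 8² + 1² + 5² + 7² = 64 + 1 + 25 + 49 = 139
139 → 1² + 3² + 9² = 1 + 9 + 81 = 91
91 → 9² + 1² = 81 + 1 = 82
82 → 8² + 2² = 64 + 4 = 68
68 → 6² + 8² = 36 + 64 = 100
100 → 1² + 0² + 0² = 1 + 0 + 0 = 1  — reached 1.

happy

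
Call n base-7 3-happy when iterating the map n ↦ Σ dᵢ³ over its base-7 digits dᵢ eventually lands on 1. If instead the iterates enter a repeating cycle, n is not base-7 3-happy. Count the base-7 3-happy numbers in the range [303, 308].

303: 303 → 225 → 129 → 99 → 9 → 9  — not base-7 3-happy
304: 304 → 244 → 496 → 244  — not base-7 3-happy
305: 305 → 281 → 251 → 341 → 557 → 137 → 197 → 65 → 17 → 35 → 125 → 251  — not base-7 3-happy
306: 306 → 342 → 648 → 282 → 258 → 342  — not base-7 3-happy
307: 307 → 433 → 343 → 1  — base-7 3-happy
308: 308 → 224 → 128 → 80 → 92 → 218 → 92  — not base-7 3-happy
base-7 3-happy: 307

1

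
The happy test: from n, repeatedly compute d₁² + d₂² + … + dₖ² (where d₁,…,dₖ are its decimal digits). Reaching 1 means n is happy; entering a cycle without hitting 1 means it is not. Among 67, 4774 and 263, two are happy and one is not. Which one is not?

67: 67 → 85 → 89 → 145 → 42 → 20 → 4 → 16 → 37 → 58 → 89  — repeats 89 (not happy)
4774: 4774 → 130 → 10 → 1  — reaches 1 (happy)
263: 263 → 49 → 97 → 130 → 10 → 1  — reaches 1 (happy)

67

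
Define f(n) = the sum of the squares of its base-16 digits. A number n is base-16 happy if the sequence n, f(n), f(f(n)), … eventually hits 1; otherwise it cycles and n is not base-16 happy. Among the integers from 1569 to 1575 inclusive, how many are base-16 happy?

2

1569: 1569 → 41 → 85 → 50 → 13 → 169 → 181 → 146 → 85  — not base-16 happy
1570: 1570 → 44 → 148 → 97 → 37 → 29 → 170 → 200 → 208 → 169 → 181 → 146 → 85 → 50 → 13 → 169  — not base-16 happy
1571: 1571 → 49 → 10 → 100 → 52 → 25 → 82 → 29 → 170 → 200 → 208 → 169 → 181 → 146 → 85 → 50 → 13 → 169  — not base-16 happy
1572: 1572 → 56 → 73 → 97 → 37 → 29 → 170 → 200 → 208 → 169 → 181 → 146 → 85 → 50 → 13 → 169  — not base-16 happy
1573: 1573 → 65 → 17 → 2 → 4 → 16 → 1  — base-16 happy
1574: 1574 → 76 → 160 → 100 → 52 → 25 → 82 → 29 → 170 → 200 → 208 → 169 → 181 → 146 → 85 → 50 → 13 → 169  — not base-16 happy
1575: 1575 → 89 → 106 → 136 → 128 → 64 → 16 → 1  — base-16 happy
base-16 happy: 1573, 1575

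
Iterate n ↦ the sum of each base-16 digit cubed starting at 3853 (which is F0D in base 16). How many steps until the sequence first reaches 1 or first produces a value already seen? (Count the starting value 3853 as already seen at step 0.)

6

3853 = (15,0,13)_16 → 15³ + 0³ + 13³ = 3375 + 0 + 2197 = 5572
5572 = (1,5,12,4)_16 → 1³ + 5³ + 12³ + 4³ = 1 + 125 + 1728 + 64 = 1918
1918 = (7,7,14)_16 → 7³ + 7³ + 14³ = 343 + 343 + 2744 = 3430
3430 = (13,6,6)_16 → 13³ + 6³ + 6³ = 2197 + 216 + 216 = 2629
2629 = (10,4,5)_16 → 10³ + 4³ + 5³ = 1000 + 64 + 125 = 1189
1189 = (4,10,5)_16 → 4³ + 10³ + 5³ = 64 + 1000 + 125 = 1189  — 1189 repeats.
That took 6 steps.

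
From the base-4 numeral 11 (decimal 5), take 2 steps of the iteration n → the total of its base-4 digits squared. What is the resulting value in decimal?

5 = (1,1)_4 → 1² + 1² = 1 + 1 = 2
2 = (2)_4 → 2² = 4

4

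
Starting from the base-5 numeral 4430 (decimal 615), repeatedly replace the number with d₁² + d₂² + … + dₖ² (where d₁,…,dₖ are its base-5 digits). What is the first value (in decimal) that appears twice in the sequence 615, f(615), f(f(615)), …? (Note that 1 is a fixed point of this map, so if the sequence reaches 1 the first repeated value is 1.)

615 = (4,4,3,0)_5 → 4² + 4² + 3² + 0² = 16 + 16 + 9 + 0 = 41
41 = (1,3,1)_5 → 1² + 3² + 1² = 1 + 9 + 1 = 11
11 = (2,1)_5 → 2² + 1² = 4 + 1 = 5
5 = (1,0)_5 → 1² + 0² = 1 + 0 = 1  — reached the fixed point 1.
1 → 1, so 1 is the first repeated value.

1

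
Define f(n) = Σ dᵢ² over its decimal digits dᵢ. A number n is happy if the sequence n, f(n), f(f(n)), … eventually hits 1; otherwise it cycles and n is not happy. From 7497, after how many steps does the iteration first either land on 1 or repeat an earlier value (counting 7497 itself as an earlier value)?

15

7497 → 7² + 4² + 9² + 7² = 195
195 → 1² + 9² + 5² = 107
107 → 1² + 0² + 7² = 50
50 → 5² + 0² = 25
25 → 2² + 5² = 29
29 → 2² + 9² = 85
85 → 8² + 5² = 89
89 → 8² + 9² = 145
145 → 1² + 4² + 5² = 42
42 → 4² + 2² = 20
20 → 2² + 0² = 4
4 → 4² = 16
16 → 1² + 6² = 37
37 → 3² + 7² = 58
58 → 5² + 8² = 89  — 89 repeats.
That took 15 steps.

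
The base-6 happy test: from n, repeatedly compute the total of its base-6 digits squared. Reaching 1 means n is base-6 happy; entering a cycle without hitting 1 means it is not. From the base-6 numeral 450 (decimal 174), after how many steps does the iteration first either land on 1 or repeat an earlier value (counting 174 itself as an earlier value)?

174 = (4,5,0)_6 → 4² + 5² + 0² = 41
41 = (1,0,5)_6 → 1² + 0² + 5² = 26
26 = (4,2)_6 → 4² + 2² = 20
20 = (3,2)_6 → 3² + 2² = 13
13 = (2,1)_6 → 2² + 1² = 5
5 = (5)_6 → 5² = 25
25 = (4,1)_6 → 4² + 1² = 17
17 = (2,5)_6 → 2² + 5² = 29
29 = (4,5)_6 → 4² + 5² = 41  — 41 repeats.
That took 9 steps.

9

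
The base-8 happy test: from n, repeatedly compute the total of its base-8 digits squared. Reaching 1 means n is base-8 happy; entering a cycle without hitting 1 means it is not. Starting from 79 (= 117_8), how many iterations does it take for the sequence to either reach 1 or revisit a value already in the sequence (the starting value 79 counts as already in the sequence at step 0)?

79 = (1,1,7)_8 → 1² + 1² + 7² = 51
51 = (6,3)_8 → 6² + 3² = 45
45 = (5,5)_8 → 5² + 5² = 50
50 = (6,2)_8 → 6² + 2² = 40
40 = (5,0)_8 → 5² + 0² = 25
25 = (3,1)_8 → 3² + 1² = 10
10 = (1,2)_8 → 1² + 2² = 5
5 = (5)_8 → 5² = 25  — 25 repeats.
That took 8 steps.

8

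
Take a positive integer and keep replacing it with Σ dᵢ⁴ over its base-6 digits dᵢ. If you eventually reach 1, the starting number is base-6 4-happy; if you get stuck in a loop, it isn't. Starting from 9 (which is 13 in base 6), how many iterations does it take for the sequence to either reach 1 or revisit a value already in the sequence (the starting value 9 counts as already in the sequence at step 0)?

10

9 = (1,3)_6 → 1⁴ + 3⁴ = 1 + 81 = 82
82 = (2,1,4)_6 → 2⁴ + 1⁴ + 4⁴ = 16 + 1 + 256 = 273
273 = (1,1,3,3)_6 → 1⁴ + 1⁴ + 3⁴ + 3⁴ = 1 + 1 + 81 + 81 = 164
164 = (4,3,2)_6 → 4⁴ + 3⁴ + 2⁴ = 256 + 81 + 16 = 353
353 = (1,3,4,5)_6 → 1⁴ + 3⁴ + 4⁴ + 5⁴ = 1 + 81 + 256 + 625 = 963
963 = (4,2,4,3)_6 → 4⁴ + 2⁴ + 4⁴ + 3⁴ = 256 + 16 + 256 + 81 = 609
609 = (2,4,5,3)_6 → 2⁴ + 4⁴ + 5⁴ + 3⁴ = 16 + 256 + 625 + 81 = 978
978 = (4,3,1,0)_6 → 4⁴ + 3⁴ + 1⁴ + 0⁴ = 256 + 81 + 1 + 0 = 338
338 = (1,3,2,2)_6 → 1⁴ + 3⁴ + 2⁴ + 2⁴ = 1 + 81 + 16 + 16 = 114
114 = (3,1,0)_6 → 3⁴ + 1⁴ + 0⁴ = 81 + 1 + 0 = 82  — 82 repeats.
That took 10 steps.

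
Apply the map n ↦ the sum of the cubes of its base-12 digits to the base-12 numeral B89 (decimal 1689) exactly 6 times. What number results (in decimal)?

1689 = (11,8,9)_12 → 11³ + 8³ + 9³ = 2572
2572 = (1,5,10,4)_12 → 1³ + 5³ + 10³ + 4³ = 1190
1190 = (8,3,2)_12 → 8³ + 3³ + 2³ = 547
547 = (3,9,7)_12 → 3³ + 9³ + 7³ = 1099
1099 = (7,7,7)_12 → 7³ + 7³ + 7³ = 1029
1029 = (7,1,9)_12 → 7³ + 1³ + 9³ = 1073

1073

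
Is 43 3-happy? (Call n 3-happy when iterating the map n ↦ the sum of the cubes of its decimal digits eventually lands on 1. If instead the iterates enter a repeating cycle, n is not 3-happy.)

not 3-happy

43 → 91
91 → 730
730 → 370
370 → 370  — 370 already seen; the sequence cycles without reaching 1.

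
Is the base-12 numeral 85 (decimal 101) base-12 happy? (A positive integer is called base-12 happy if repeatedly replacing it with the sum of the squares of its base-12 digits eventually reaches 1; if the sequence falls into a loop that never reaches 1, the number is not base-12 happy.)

not base-12 happy

101 = (8,5)_12 → 8² + 5² = 64 + 25 = 89
89 = (7,5)_12 → 7² + 5² = 49 + 25 = 74
74 = (6,2)_12 → 6² + 2² = 36 + 4 = 40
40 = (3,4)_12 → 3² + 4² = 9 + 16 = 25
25 = (2,1)_12 → 2² + 1² = 4 + 1 = 5
5 = (5)_12 → 5² = 25  — 25 already seen; the sequence cycles without reaching 1.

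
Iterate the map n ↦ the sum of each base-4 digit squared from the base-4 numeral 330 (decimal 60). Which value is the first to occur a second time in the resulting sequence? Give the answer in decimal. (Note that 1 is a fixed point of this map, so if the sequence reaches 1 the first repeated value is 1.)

60 = (3,3,0)_4 → 3² + 3² + 0² = 9 + 9 + 0 = 18
18 = (1,0,2)_4 → 1² + 0² + 2² = 1 + 0 + 4 = 5
5 = (1,1)_4 → 1² + 1² = 1 + 1 = 2
2 = (2)_4 → 2² = 4
4 = (1,0)_4 → 1² + 0² = 1 + 0 = 1  — reached the fixed point 1.
1 → 1, so 1 is the first repeated value.

1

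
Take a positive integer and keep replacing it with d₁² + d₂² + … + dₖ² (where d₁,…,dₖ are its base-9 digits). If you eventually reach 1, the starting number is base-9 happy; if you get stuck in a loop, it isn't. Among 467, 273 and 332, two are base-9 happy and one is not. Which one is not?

467: 467 → 125 → 81 → 1  — reaches 1 (base-9 happy)
273: 273 → 27 → 9 → 1  — reaches 1 (base-9 happy)
332: 332 → 80 → 128 → 30 → 18 → 4 → 16 → 50 → 50  — repeats 50 (not base-9 happy)

332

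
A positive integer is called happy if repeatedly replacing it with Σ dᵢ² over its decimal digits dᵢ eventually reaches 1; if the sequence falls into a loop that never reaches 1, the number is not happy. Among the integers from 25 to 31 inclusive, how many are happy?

2

25: 25 → 29 → 85 → 89 → 145 → 42 → 20 → 4 → 16 → 37 → 58 → 89  (repeats 89)
26: 26 → 40 → 16 → 37 → 58 → 89 → 145 → 42 → 20 → 4 → 16  (repeats 16)
27: 27 → 53 → 34 → 25 → 29 → 85 → 89 → 145 → 42 → 20 → 4 → 16 → 37 → 58 → 89  (repeats 89)
28: 28 → 68 → 100 → 1  (reaches 1)
29: 29 → 85 → 89 → 145 → 42 → 20 → 4 → 16 → 37 → 58 → 89  (repeats 89)
30: 30 → 9 → 81 → 65 → 61 → 37 → 58 → 89 → 145 → 42 → 20 → 4 → 16 → 37  (repeats 37)
31: 31 → 10 → 1  (reaches 1)
happy: 28, 31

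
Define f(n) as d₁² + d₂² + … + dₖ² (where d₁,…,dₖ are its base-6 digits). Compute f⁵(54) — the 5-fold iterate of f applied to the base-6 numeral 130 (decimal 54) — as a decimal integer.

54 = (1,3,0)_6 → 1² + 3² + 0² = 10
10 = (1,4)_6 → 1² + 4² = 17
17 = (2,5)_6 → 2² + 5² = 29
29 = (4,5)_6 → 4² + 5² = 41
41 = (1,0,5)_6 → 1² + 0² + 5² = 26

26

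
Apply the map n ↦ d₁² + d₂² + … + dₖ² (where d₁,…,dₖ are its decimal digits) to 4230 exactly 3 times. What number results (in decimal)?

89

4230 → 4² + 2² + 3² + 0² = 16 + 4 + 9 + 0 = 29
29 → 2² + 9² = 4 + 81 = 85
85 → 8² + 5² = 64 + 25 = 89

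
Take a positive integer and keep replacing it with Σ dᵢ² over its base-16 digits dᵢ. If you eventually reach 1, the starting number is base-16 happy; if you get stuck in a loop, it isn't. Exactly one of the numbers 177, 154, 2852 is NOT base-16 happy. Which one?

177: 177 → 122 → 149 → 106 → 136 → 128 → 64 → 16 → 1  — reaches 1 (base-16 happy)
154: 154 → 181 → 146 → 85 → 50 → 13 → 169 → 181  — repeats 181 (not base-16 happy)
2852: 2852 → 141 → 233 → 277 → 27 → 122 → 149 → 106 → 136 → 128 → 64 → 16 → 1  — reaches 1 (base-16 happy)

154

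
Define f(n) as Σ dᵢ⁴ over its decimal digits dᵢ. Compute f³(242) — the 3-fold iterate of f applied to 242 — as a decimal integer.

242 → 2⁴ + 4⁴ + 2⁴ = 288
288 → 2⁴ + 8⁴ + 8⁴ = 8208
8208 → 8⁴ + 2⁴ + 0⁴ + 8⁴ = 8208

8208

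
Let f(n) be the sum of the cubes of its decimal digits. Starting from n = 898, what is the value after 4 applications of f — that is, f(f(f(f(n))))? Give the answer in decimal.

730

898 → 1753
1753 → 496
496 → 1009
1009 → 730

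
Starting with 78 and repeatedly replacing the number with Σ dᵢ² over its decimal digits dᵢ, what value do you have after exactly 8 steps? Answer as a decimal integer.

89

78 → 7² + 8² = 49 + 64 = 113
113 → 1² + 1² + 3² = 1 + 1 + 9 = 11
11 → 1² + 1² = 1 + 1 = 2
2 → 2² = 4
4 → 4² = 16
16 → 1² + 6² = 1 + 36 = 37
37 → 3² + 7² = 9 + 49 = 58
58 → 5² + 8² = 25 + 64 = 89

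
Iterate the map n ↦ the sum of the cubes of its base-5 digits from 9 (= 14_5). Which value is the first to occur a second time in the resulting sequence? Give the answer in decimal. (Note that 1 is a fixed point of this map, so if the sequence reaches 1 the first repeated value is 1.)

9

9 = (1,4)_5 → 1³ + 4³ = 65
65 = (2,3,0)_5 → 2³ + 3³ + 0³ = 35
35 = (1,2,0)_5 → 1³ + 2³ + 0³ = 9  — 9 already appeared earlier.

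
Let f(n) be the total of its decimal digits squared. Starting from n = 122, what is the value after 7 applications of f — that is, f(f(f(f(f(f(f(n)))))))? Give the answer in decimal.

122 → 1² + 2² + 2² = 1 + 4 + 4 = 9
9 → 9² = 81
81 → 8² + 1² = 64 + 1 = 65
65 → 6² + 5² = 36 + 25 = 61
61 → 6² + 1² = 36 + 1 = 37
37 → 3² + 7² = 9 + 49 = 58
58 → 5² + 8² = 25 + 64 = 89

89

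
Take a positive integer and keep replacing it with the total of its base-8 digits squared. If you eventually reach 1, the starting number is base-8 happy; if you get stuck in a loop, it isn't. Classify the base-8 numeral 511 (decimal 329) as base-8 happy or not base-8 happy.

329 = (5,1,1)_8 → 27
27 = (3,3)_8 → 18
18 = (2,2)_8 → 8
8 = (1,0)_8 → 1  — reached 1.

base-8 happy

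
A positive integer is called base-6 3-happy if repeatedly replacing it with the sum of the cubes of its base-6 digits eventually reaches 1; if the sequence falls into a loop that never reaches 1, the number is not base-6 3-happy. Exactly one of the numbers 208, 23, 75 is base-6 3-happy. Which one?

208: 208 → 253 → 3 → 27 → 91 → 36 → 1  — reaches 1 (base-6 3-happy)
23: 23 → 152 → 73 → 9 → 28 → 128 → 62 → 73  — repeats 73 (not base-6 3-happy)
75: 75 → 35 → 250 → 190 → 190  — repeats 190 (not base-6 3-happy)

208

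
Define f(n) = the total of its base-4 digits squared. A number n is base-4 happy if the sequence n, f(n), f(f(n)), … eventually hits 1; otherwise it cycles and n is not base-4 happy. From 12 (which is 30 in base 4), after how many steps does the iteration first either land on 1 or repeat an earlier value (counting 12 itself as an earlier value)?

5

12 = (3,0)_4 → 9
9 = (2,1)_4 → 5
5 = (1,1)_4 → 2
2 = (2)_4 → 4
4 = (1,0)_4 → 1  — reached 1.
That took 5 steps.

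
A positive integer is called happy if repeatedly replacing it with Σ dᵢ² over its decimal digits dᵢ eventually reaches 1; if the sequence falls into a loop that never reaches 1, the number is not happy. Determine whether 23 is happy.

23 → 2² + 3² = 13
13 → 1² + 3² = 10
10 → 1² + 0² = 1  — reached 1.

happy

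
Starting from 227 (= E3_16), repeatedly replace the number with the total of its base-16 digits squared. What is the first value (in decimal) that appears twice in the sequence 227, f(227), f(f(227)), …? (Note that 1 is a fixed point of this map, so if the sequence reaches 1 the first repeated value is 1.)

146

227 = (14,3)_16 → 14² + 3² = 196 + 9 = 205
205 = (12,13)_16 → 12² + 13² = 144 + 169 = 313
313 = (1,3,9)_16 → 1² + 3² + 9² = 1 + 9 + 81 = 91
91 = (5,11)_16 → 5² + 11² = 25 + 121 = 146
146 = (9,2)_16 → 9² + 2² = 81 + 4 = 85
85 = (5,5)_16 → 5² + 5² = 25 + 25 = 50
50 = (3,2)_16 → 3² + 2² = 9 + 4 = 13
13 = (13)_16 → 13² = 169
169 = (10,9)_16 → 10² + 9² = 100 + 81 = 181
181 = (11,5)_16 → 11² + 5² = 121 + 25 = 146  — 146 already appeared earlier.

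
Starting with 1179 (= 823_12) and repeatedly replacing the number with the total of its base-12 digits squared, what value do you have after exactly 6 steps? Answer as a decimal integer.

1179 = (8,2,3)_12 → 8² + 2² + 3² = 77
77 = (6,5)_12 → 6² + 5² = 61
61 = (5,1)_12 → 5² + 1² = 26
26 = (2,2)_12 → 2² + 2² = 8
8 = (8)_12 → 8² = 64
64 = (5,4)_12 → 5² + 4² = 41

41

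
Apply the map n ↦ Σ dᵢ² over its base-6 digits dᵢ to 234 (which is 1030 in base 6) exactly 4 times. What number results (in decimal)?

41

234 = (1,0,3,0)_6 → 1² + 0² + 3² + 0² = 10
10 = (1,4)_6 → 1² + 4² = 17
17 = (2,5)_6 → 2² + 5² = 29
29 = (4,5)_6 → 4² + 5² = 41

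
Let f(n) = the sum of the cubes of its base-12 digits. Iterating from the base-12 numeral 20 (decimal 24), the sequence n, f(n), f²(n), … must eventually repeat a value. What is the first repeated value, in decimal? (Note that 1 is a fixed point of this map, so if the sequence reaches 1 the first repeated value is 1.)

24 = (2,0)_12 → 8
8 = (8)_12 → 512
512 = (3,6,8)_12 → 755
755 = (5,2,11)_12 → 1464
1464 = (10,2,0)_12 → 1008
1008 = (7,0,0)_12 → 343
343 = (2,4,7)_12 → 415
415 = (2,10,7)_12 → 1351
1351 = (9,4,7)_12 → 1136
1136 = (7,10,8)_12 → 1855
1855 = (1,0,10,7)_12 → 1344
1344 = (9,4,0)_12 → 793
793 = (5,6,1)_12 → 342
342 = (2,4,6)_12 → 288
288 = (2,0,0)_12 → 8  — 8 already appeared earlier.

8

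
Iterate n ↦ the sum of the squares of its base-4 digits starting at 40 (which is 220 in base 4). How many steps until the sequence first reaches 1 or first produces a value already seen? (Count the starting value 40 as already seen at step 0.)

40 = (2,2,0)_4 → 2² + 2² + 0² = 8
8 = (2,0)_4 → 2² + 0² = 4
4 = (1,0)_4 → 1² + 0² = 1  — reached 1.
That took 3 steps.

3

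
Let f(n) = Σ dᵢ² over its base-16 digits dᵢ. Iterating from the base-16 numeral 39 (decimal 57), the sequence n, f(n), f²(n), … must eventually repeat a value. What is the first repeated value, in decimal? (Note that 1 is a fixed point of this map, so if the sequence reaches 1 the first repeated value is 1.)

169

57 = (3,9)_16 → 3² + 9² = 9 + 81 = 90
90 = (5,10)_16 → 5² + 10² = 25 + 100 = 125
125 = (7,13)_16 → 7² + 13² = 49 + 169 = 218
218 = (13,10)_16 → 13² + 10² = 169 + 100 = 269
269 = (1,0,13)_16 → 1² + 0² + 13² = 1 + 0 + 169 = 170
170 = (10,10)_16 → 10² + 10² = 100 + 100 = 200
200 = (12,8)_16 → 12² + 8² = 144 + 64 = 208
208 = (13,0)_16 → 13² + 0² = 169 + 0 = 169
169 = (10,9)_16 → 10² + 9² = 100 + 81 = 181
181 = (11,5)_16 → 11² + 5² = 121 + 25 = 146
146 = (9,2)_16 → 9² + 2² = 81 + 4 = 85
85 = (5,5)_16 → 5² + 5² = 25 + 25 = 50
50 = (3,2)_16 → 3² + 2² = 9 + 4 = 13
13 = (13)_16 → 13² = 169  — 169 already appeared earlier.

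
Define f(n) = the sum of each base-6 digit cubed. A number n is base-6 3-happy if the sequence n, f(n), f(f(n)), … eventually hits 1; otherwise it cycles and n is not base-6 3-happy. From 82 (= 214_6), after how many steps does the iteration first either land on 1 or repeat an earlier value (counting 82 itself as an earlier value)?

6

82 = (2,1,4)_6 → 73
73 = (2,0,1)_6 → 9
9 = (1,3)_6 → 28
28 = (4,4)_6 → 128
128 = (3,3,2)_6 → 62
62 = (1,4,2)_6 → 73  — 73 repeats.
That took 6 steps.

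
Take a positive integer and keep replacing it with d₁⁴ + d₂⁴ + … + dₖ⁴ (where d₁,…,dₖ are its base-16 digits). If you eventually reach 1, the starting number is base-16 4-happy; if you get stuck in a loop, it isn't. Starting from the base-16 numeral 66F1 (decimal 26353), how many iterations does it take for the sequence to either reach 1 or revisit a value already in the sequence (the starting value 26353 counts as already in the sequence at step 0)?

11

26353 = (6,6,15,1)_16 → 6⁴ + 6⁴ + 15⁴ + 1⁴ = 53218
53218 = (12,15,14,2)_16 → 12⁴ + 15⁴ + 14⁴ + 2⁴ = 109793
109793 = (1,10,12,14,1)_16 → 1⁴ + 10⁴ + 12⁴ + 14⁴ + 1⁴ = 69154
69154 = (1,0,14,2,2)_16 → 1⁴ + 0⁴ + 14⁴ + 2⁴ + 2⁴ = 38449
38449 = (9,6,3,1)_16 → 9⁴ + 6⁴ + 3⁴ + 1⁴ = 7939
7939 = (1,15,0,3)_16 → 1⁴ + 15⁴ + 0⁴ + 3⁴ = 50707
50707 = (12,6,1,3)_16 → 12⁴ + 6⁴ + 1⁴ + 3⁴ = 22114
22114 = (5,6,6,2)_16 → 5⁴ + 6⁴ + 6⁴ + 2⁴ = 3233
3233 = (12,10,1)_16 → 12⁴ + 10⁴ + 1⁴ = 30737
30737 = (7,8,1,1)_16 → 7⁴ + 8⁴ + 1⁴ + 1⁴ = 6499
6499 = (1,9,6,3)_16 → 1⁴ + 9⁴ + 6⁴ + 3⁴ = 7939  — 7939 repeats.
That took 11 steps.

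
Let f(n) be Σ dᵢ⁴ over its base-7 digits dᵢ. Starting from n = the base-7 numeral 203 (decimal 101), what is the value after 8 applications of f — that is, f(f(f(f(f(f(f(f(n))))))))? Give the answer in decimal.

101 = (2,0,3)_7 → 2⁴ + 0⁴ + 3⁴ = 16 + 0 + 81 = 97
97 = (1,6,6)_7 → 1⁴ + 6⁴ + 6⁴ = 1 + 1296 + 1296 = 2593
2593 = (1,0,3,6,3)_7 → 1⁴ + 0⁴ + 3⁴ + 6⁴ + 3⁴ = 1 + 0 + 81 + 1296 + 81 = 1459
1459 = (4,1,5,3)_7 → 4⁴ + 1⁴ + 5⁴ + 3⁴ = 256 + 1 + 625 + 81 = 963
963 = (2,5,4,4)_7 → 2⁴ + 5⁴ + 4⁴ + 4⁴ = 16 + 625 + 256 + 256 = 1153
1153 = (3,2,3,5)_7 → 3⁴ + 2⁴ + 3⁴ + 5⁴ = 81 + 16 + 81 + 625 = 803
803 = (2,2,2,5)_7 → 2⁴ + 2⁴ + 2⁴ + 5⁴ = 16 + 16 + 16 + 625 = 673
673 = (1,6,5,1)_7 → 1⁴ + 6⁴ + 5⁴ + 1⁴ = 1 + 1296 + 625 + 1 = 1923

1923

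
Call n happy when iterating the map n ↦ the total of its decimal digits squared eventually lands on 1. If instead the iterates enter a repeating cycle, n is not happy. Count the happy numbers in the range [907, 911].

2

907: 907 → 130 → 10 → 1  — happy
908: 908 → 145 → 42 → 20 → 4 → 16 → 37 → 58 → 89 → 145  — not happy
909: 909 → 162 → 41 → 17 → 50 → 25 → 29 → 85 → 89 → 145 → 42 → 20 → 4 → 16 → 37 → 58 → 89  — not happy
910: 910 → 82 → 68 → 100 → 1  — happy
911: 911 → 83 → 73 → 58 → 89 → 145 → 42 → 20 → 4 → 16 → 37 → 58  — not happy
happy: 907, 910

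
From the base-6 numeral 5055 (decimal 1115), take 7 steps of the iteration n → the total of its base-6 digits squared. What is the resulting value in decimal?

41

1115 = (5,0,5,5)_6 → 5² + 0² + 5² + 5² = 25 + 0 + 25 + 25 = 75
75 = (2,0,3)_6 → 2² + 0² + 3² = 4 + 0 + 9 = 13
13 = (2,1)_6 → 2² + 1² = 4 + 1 = 5
5 = (5)_6 → 5² = 25
25 = (4,1)_6 → 4² + 1² = 16 + 1 = 17
17 = (2,5)_6 → 2² + 5² = 4 + 25 = 29
29 = (4,5)_6 → 4² + 5² = 16 + 25 = 41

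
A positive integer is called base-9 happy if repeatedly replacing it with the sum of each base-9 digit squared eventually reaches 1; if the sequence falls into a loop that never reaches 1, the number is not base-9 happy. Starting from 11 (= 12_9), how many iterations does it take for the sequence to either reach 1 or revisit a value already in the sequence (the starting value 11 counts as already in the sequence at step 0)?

11 = (1,2)_9 → 1² + 2² = 5
5 = (5)_9 → 5² = 25
25 = (2,7)_9 → 2² + 7² = 53
53 = (5,8)_9 → 5² + 8² = 89
89 = (1,0,8)_9 → 1² + 0² + 8² = 65
65 = (7,2)_9 → 7² + 2² = 53  — 53 repeats.
That took 6 steps.

6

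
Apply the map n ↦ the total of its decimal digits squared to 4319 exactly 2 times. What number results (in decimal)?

50

4319 → 4² + 3² + 1² + 9² = 107
107 → 1² + 0² + 7² = 50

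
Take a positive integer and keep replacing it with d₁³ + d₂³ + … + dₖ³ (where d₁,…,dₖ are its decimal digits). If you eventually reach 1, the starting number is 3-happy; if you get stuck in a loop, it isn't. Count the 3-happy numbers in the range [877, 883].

1

877: 877 → 1198 → 1243 → 100 → 1  (reaches 1)
878: 878 → 1367 → 587 → 980 → 1241 → 74 → 407 → 407  (repeats 407)
879: 879 → 1584 → 702 → 351 → 153 → 153  (repeats 153)
880: 880 → 1024 → 73 → 370 → 370  (repeats 370)
881: 881 → 1025 → 134 → 92 → 737 → 713 → 371 → 371  (repeats 371)
882: 882 → 1032 → 36 → 243 → 99 → 1458 → 702 → 351 → 153 → 153  (repeats 153)
883: 883 → 1051 → 127 → 352 → 160 → 217 → 352  (repeats 352)
3-happy: 877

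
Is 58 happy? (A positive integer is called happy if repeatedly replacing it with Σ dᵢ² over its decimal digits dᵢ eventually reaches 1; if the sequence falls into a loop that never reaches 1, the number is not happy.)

58 → 5² + 8² = 25 + 64 = 89
89 → 8² + 9² = 64 + 81 = 145
145 → 1² + 4² + 5² = 1 + 16 + 25 = 42
42 → 4² + 2² = 16 + 4 = 20
20 → 2² + 0² = 4 + 0 = 4
4 → 4² = 16
16 → 1² + 6² = 1 + 36 = 37
37 → 3² + 7² = 9 + 49 = 58  — 58 already seen; the sequence cycles without reaching 1.

not happy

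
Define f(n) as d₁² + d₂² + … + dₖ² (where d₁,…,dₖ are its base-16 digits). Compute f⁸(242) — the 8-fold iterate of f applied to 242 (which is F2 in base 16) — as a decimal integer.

242 = (15,2)_16 → 229
229 = (14,5)_16 → 221
221 = (13,13)_16 → 338
338 = (1,5,2)_16 → 30
30 = (1,14)_16 → 197
197 = (12,5)_16 → 169
169 = (10,9)_16 → 181
181 = (11,5)_16 → 146

146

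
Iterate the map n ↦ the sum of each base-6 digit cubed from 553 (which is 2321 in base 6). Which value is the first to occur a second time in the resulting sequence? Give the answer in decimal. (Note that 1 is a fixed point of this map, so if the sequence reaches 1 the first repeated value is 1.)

553 = (2,3,2,1)_6 → 44
44 = (1,1,2)_6 → 10
10 = (1,4)_6 → 65
65 = (1,4,5)_6 → 190
190 = (5,1,4)_6 → 190  — 190 already appeared earlier.

190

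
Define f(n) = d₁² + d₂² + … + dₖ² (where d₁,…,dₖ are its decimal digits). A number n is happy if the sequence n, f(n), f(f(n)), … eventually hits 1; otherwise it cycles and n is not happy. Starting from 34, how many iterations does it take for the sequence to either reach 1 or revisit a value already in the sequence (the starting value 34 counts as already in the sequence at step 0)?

34 → 25
25 → 29
29 → 85
85 → 89
89 → 145
145 → 42
42 → 20
20 → 4
4 → 16
16 → 37
37 → 58
58 → 89  — 89 repeats.
That took 12 steps.

12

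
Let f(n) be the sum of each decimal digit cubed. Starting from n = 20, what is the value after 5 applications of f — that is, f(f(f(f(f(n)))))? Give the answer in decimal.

737

20 → 2³ + 0³ = 8 + 0 = 8
8 → 8³ = 512
512 → 5³ + 1³ + 2³ = 125 + 1 + 8 = 134
134 → 1³ + 3³ + 4³ = 1 + 27 + 64 = 92
92 → 9³ + 2³ = 729 + 8 = 737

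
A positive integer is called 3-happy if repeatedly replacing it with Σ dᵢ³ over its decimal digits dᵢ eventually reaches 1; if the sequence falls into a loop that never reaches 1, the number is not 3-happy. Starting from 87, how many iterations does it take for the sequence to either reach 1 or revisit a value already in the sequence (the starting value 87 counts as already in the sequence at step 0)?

9

87 → 8³ + 7³ = 855
855 → 8³ + 5³ + 5³ = 762
762 → 7³ + 6³ + 2³ = 567
567 → 5³ + 6³ + 7³ = 684
684 → 6³ + 8³ + 4³ = 792
792 → 7³ + 9³ + 2³ = 1080
1080 → 1³ + 0³ + 8³ + 0³ = 513
513 → 5³ + 1³ + 3³ = 153
153 → 1³ + 5³ + 3³ = 153  — 153 repeats.
That took 9 steps.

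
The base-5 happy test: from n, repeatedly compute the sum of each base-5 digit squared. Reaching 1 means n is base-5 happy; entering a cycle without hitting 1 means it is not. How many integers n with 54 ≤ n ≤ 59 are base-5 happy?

1

54: 54 → 20 → 16 → 10 → 4 → 16  (repeats 16)
55: 55 → 5 → 1  (reaches 1)
56: 56 → 6 → 2 → 4 → 16 → 10 → 4  (repeats 4)
57: 57 → 9 → 17 → 13 → 13  (repeats 13)
58: 58 → 14 → 20 → 16 → 10 → 4 → 16  (repeats 16)
59: 59 → 21 → 17 → 13 → 13  (repeats 13)
base-5 happy: 55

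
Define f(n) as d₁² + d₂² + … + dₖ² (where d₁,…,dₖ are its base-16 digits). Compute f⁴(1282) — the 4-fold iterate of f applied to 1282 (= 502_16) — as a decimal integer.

1282 = (5,0,2)_16 → 5² + 0² + 2² = 29
29 = (1,13)_16 → 1² + 13² = 170
170 = (10,10)_16 → 10² + 10² = 200
200 = (12,8)_16 → 12² + 8² = 208

208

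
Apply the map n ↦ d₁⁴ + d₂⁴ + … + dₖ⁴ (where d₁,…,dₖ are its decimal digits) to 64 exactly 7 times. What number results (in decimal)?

64 → 6⁴ + 4⁴ = 1552
1552 → 1⁴ + 5⁴ + 5⁴ + 2⁴ = 1267
1267 → 1⁴ + 2⁴ + 6⁴ + 7⁴ = 3714
3714 → 3⁴ + 7⁴ + 1⁴ + 4⁴ = 2739
2739 → 2⁴ + 7⁴ + 3⁴ + 9⁴ = 9059
9059 → 9⁴ + 0⁴ + 5⁴ + 9⁴ = 13747
13747 → 1⁴ + 3⁴ + 7⁴ + 4⁴ + 7⁴ = 5140

5140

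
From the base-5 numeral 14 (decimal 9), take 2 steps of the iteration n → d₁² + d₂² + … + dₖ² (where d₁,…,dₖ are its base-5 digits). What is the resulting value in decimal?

9 = (1,4)_5 → 1² + 4² = 1 + 16 = 17
17 = (3,2)_5 → 3² + 2² = 9 + 4 = 13

13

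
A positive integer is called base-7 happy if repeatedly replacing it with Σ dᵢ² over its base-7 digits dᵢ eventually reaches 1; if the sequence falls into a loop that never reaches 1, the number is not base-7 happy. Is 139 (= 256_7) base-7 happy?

not base-7 happy

139 = (2,5,6)_7 → 2² + 5² + 6² = 4 + 25 + 36 = 65
65 = (1,2,2)_7 → 1² + 2² + 2² = 1 + 4 + 4 = 9
9 = (1,2)_7 → 1² + 2² = 1 + 4 = 5
5 = (5)_7 → 5² = 25
25 = (3,4)_7 → 3² + 4² = 9 + 16 = 25  — 25 already seen; the sequence cycles without reaching 1.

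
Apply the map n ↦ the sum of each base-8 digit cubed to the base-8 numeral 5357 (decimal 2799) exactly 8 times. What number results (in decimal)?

2799 = (5,3,5,7)_8 → 5³ + 3³ + 5³ + 7³ = 620
620 = (1,1,5,4)_8 → 1³ + 1³ + 5³ + 4³ = 191
191 = (2,7,7)_8 → 2³ + 7³ + 7³ = 694
694 = (1,2,6,6)_8 → 1³ + 2³ + 6³ + 6³ = 441
441 = (6,7,1)_8 → 6³ + 7³ + 1³ = 560
560 = (1,0,6,0)_8 → 1³ + 0³ + 6³ + 0³ = 217
217 = (3,3,1)_8 → 3³ + 3³ + 1³ = 55
55 = (6,7)_8 → 6³ + 7³ = 559

559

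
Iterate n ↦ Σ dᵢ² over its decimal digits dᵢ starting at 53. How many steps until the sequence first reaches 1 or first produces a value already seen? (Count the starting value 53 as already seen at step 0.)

53 → 5² + 3² = 34
34 → 3² + 4² = 25
25 → 2² + 5² = 29
29 → 2² + 9² = 85
85 → 8² + 5² = 89
89 → 8² + 9² = 145
145 → 1² + 4² + 5² = 42
42 → 4² + 2² = 20
20 → 2² + 0² = 4
4 → 4² = 16
16 → 1² + 6² = 37
37 → 3² + 7² = 58
58 → 5² + 8² = 89  — 89 repeats.
That took 13 steps.

13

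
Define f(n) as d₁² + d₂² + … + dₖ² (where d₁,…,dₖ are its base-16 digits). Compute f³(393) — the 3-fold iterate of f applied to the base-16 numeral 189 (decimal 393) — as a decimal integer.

50

393 = (1,8,9)_16 → 1² + 8² + 9² = 146
146 = (9,2)_16 → 9² + 2² = 85
85 = (5,5)_16 → 5² + 5² = 50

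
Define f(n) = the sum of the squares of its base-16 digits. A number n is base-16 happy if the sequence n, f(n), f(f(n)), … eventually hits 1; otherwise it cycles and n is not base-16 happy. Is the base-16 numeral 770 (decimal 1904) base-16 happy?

base-16 happy

1904 = (7,7,0)_16 → 7² + 7² + 0² = 98
98 = (6,2)_16 → 6² + 2² = 40
40 = (2,8)_16 → 2² + 8² = 68
68 = (4,4)_16 → 4² + 4² = 32
32 = (2,0)_16 → 2² + 0² = 4
4 = (4)_16 → 4² = 16
16 = (1,0)_16 → 1² + 0² = 1  — reached 1.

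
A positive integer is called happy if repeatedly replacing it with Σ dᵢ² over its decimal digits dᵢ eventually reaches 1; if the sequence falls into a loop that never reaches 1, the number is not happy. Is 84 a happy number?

84 → 8² + 4² = 80
80 → 8² + 0² = 64
64 → 6² + 4² = 52
52 → 5² + 2² = 29
29 → 2² + 9² = 85
85 → 8² + 5² = 89
89 → 8² + 9² = 145
145 → 1² + 4² + 5² = 42
42 → 4² + 2² = 20
20 → 2² + 0² = 4
4 → 4² = 16
16 → 1² + 6² = 37
37 → 3² + 7² = 58
58 → 5² + 8² = 89  — 89 already seen; the sequence cycles without reaching 1.

not happy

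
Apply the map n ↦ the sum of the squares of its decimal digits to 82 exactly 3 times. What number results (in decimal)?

1

82 → 8² + 2² = 68
68 → 6² + 8² = 100
100 → 1² + 0² + 0² = 1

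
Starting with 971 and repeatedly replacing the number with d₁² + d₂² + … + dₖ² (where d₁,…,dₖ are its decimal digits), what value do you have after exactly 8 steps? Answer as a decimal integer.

89

971 → 9² + 7² + 1² = 81 + 49 + 1 = 131
131 → 1² + 3² + 1² = 1 + 9 + 1 = 11
11 → 1² + 1² = 1 + 1 = 2
2 → 2² = 4
4 → 4² = 16
16 → 1² + 6² = 1 + 36 = 37
37 → 3² + 7² = 9 + 49 = 58
58 → 5² + 8² = 25 + 64 = 89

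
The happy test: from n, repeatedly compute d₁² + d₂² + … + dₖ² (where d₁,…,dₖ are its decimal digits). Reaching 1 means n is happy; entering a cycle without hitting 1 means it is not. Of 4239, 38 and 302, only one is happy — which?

302

4239: 4239 → 110 → 2 → 4 → 16 → 37 → 58 → 89 → 145 → 42 → 20 → 4  — repeats 4 (not happy)
38: 38 → 73 → 58 → 89 → 145 → 42 → 20 → 4 → 16 → 37 → 58  — repeats 58 (not happy)
302: 302 → 13 → 10 → 1  — reaches 1 (happy)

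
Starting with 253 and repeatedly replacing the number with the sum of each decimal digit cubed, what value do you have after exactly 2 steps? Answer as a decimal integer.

217

253 → 2³ + 5³ + 3³ = 8 + 125 + 27 = 160
160 → 1³ + 6³ + 0³ = 1 + 216 + 0 = 217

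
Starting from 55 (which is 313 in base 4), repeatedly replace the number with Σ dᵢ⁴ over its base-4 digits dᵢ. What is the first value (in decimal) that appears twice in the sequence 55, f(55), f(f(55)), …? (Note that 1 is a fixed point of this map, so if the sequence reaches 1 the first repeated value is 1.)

55 = (3,1,3)_4 → 3⁴ + 1⁴ + 3⁴ = 81 + 1 + 81 = 163
163 = (2,2,0,3)_4 → 2⁴ + 2⁴ + 0⁴ + 3⁴ = 16 + 16 + 0 + 81 = 113
113 = (1,3,0,1)_4 → 1⁴ + 3⁴ + 0⁴ + 1⁴ = 1 + 81 + 0 + 1 = 83
83 = (1,1,0,3)_4 → 1⁴ + 1⁴ + 0⁴ + 3⁴ = 1 + 1 + 0 + 81 = 83  — 83 already appeared earlier.

83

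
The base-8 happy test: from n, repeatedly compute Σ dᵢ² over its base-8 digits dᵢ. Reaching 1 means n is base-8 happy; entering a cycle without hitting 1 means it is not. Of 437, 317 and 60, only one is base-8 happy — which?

437

437: 437 → 97 → 18 → 8 → 1  — reaches 1 (base-8 happy)
317: 317 → 90 → 14 → 37 → 41 → 26 → 13 → 26  — repeats 26 (not base-8 happy)
60: 60 → 65 → 2 → 4 → 16 → 4  — repeats 4 (not base-8 happy)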